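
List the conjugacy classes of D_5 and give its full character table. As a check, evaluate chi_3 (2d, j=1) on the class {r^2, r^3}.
Conjugacy classes: {e} of size 1, {r^1, r^4} of size 2, {r^2, r^3} of size 2, {s, sr, ..., sr^4} of size 5.
Character table:
  irrep \ class              {e} (size 1)  {r^1, r^4} (size 2)  {r^2, r^3} (size 2)  {s, sr, ..., sr^4} (size 5)
  chi_1 (triv)               1             1                    1                    1                          
  chi_2 (sign: r->1, s->-1)  1             1                    1                    -1                         
  chi_3 (2d, j=1)            2             -1/2 + sqrt(5)/2     -sqrt(5)/2 - 1/2     0                          
  chi_4 (2d, j=2)            2             -sqrt(5)/2 - 1/2     -1/2 + sqrt(5)/2     0                          

Spot check: chi_3 (2d, j=1) on {r^2, r^3} = -sqrt(5)/2 - 1/2.

Derivation: D_5 has order 2*5 = 10 with 4 conjugacy classes, hence 4 irreducibles. Sum of squared dims 1 + 1 + 4 + 4 = 10 = |G|. Linear characters come from the abelianisation; the 2-dimensional irreps have character r^k -> 2*cos(2*pi*j*k/5), reflections -> 0.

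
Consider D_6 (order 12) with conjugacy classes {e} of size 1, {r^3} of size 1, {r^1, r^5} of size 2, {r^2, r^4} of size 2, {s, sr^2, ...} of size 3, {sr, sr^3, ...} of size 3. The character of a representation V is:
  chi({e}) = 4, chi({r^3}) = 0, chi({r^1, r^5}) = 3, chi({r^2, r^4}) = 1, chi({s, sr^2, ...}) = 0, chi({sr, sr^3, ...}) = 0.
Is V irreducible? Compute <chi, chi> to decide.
Not irreducible (reducible): <chi, chi> = 3 > 1.

<chi, chi> = (1/|G|) sum_C |C| * |chi(C)|^2 = (1/12)[1*|4|^2 + 1*|0|^2 + 2*|3|^2 + 2*|1|^2 + 3*|0|^2 + 3*|0|^2]
  = (1/12)[(16) + (0) + (18) + (2) + (0) + (0)] = 36/12 = 3.
A character is irreducible iff <chi, chi> = 1, so this representation is reducible.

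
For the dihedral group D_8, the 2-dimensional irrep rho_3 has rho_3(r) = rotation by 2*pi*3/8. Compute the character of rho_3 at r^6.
chi_{rho_3}(r^6) = 2*cos(2*pi*3*6/8) = 0

Working: rho_3(r^6) is rotation by angle 2*pi*3*6/8, whose trace is 2*cos(2*pi*3*6/8) = 0.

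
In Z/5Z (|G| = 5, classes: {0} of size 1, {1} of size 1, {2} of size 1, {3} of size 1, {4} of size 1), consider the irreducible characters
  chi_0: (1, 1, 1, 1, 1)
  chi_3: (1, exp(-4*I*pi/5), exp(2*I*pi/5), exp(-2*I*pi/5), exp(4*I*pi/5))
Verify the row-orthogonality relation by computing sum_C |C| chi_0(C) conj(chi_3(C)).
Sum = 0; so <chi_0, chi_3> = 0 (distinct irreducibles are orthogonal).

Working: Compute term by term over conjugacy classes (|C| * chi_0(C) * conj(chi_3(C))):
  1*(1)*conj(1) + 1*(1)*conj(exp(-4*I*pi/5)) + 1*(1)*conj(exp(2*I*pi/5)) + 1*(1)*conj(exp(-2*I*pi/5)) + 1*(1)*conj(exp(4*I*pi/5))
  = (1) + (exp(4*I*pi/5)) + (exp(-2*I*pi/5)) + (exp(2*I*pi/5)) + (exp(-4*I*pi/5))
  = 0.
(Exp terms are combined using exp(i*s)*conj(exp(i*t)) = exp(i*(s-t)), and sums of them are collapsed using the identity that for every m > 1 the m distinct m-th roots of unity sum to 0, e.g. 1 + exp(2*I*pi/3) + exp(-2*I*pi/3) = 0.)
Dividing by |G| = 5 gives 0/5 = 0, matching the row-orthogonality relation <chi_0, chi_3> = [chi_0 = chi_3].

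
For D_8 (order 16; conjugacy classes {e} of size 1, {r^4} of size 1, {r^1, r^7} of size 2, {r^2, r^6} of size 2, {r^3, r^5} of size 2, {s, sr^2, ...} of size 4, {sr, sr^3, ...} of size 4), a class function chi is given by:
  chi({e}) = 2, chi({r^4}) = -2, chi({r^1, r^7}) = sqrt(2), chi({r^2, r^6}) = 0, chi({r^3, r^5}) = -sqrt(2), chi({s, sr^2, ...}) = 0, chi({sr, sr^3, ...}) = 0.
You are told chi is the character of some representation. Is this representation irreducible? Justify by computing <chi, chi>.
Irreducible: <chi, chi> = 1.

Derivation: <chi, chi> = (1/|G|) sum_C |C| * |chi(C)|^2 = (1/16)[1*|2|^2 + 1*|-2|^2 + 2*|sqrt(2)|^2 + 2*|0|^2 + 2*|-sqrt(2)|^2 + 4*|0|^2 + 4*|0|^2]
  = (1/16)[(4) + (4) + (4) + (0) + (4) + (0) + (0)] = 16/16 = 1.
A character is irreducible iff <chi, chi> = 1, so this representation is irreducible.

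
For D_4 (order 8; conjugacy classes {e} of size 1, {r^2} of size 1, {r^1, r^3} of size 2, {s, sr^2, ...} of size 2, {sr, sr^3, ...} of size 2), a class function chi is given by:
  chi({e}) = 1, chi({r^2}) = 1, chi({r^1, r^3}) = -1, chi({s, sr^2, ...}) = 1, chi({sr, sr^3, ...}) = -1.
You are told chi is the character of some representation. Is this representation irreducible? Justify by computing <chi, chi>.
Irreducible: <chi, chi> = 1.

Reasoning: <chi, chi> = (1/|G|) sum_C |C| * |chi(C)|^2 = (1/8)[1*|1|^2 + 1*|1|^2 + 2*|-1|^2 + 2*|1|^2 + 2*|-1|^2]
  = (1/8)[(1) + (1) + (2) + (2) + (2)] = 8/8 = 1.
A character is irreducible iff <chi, chi> = 1, so this representation is irreducible.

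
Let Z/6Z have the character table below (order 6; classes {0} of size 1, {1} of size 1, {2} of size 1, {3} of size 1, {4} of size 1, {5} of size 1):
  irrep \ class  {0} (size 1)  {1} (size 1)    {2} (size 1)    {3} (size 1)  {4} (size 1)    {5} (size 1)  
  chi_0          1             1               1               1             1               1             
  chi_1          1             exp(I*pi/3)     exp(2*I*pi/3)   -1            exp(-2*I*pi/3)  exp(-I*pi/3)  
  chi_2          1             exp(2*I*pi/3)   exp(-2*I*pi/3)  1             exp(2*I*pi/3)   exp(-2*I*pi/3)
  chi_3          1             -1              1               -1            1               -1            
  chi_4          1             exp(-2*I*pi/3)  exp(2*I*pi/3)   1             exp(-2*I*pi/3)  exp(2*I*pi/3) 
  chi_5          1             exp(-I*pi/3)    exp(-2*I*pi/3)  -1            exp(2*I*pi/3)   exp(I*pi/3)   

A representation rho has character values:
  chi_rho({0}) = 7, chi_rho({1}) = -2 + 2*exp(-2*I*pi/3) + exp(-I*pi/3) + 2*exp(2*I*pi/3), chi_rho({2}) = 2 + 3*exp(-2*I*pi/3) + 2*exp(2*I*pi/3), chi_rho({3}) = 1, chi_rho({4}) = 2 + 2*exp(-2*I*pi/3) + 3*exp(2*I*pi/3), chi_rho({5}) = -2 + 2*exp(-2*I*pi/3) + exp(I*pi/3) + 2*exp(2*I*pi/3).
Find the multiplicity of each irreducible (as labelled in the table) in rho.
Multiplicities: chi_0: 0, chi_1: 0, chi_2: 2, chi_3: 2, chi_4: 2, chi_5: 1.

Use <chi_rho, chi> = (1/|G|) sum_C |C| * chi_rho(C) * conj(chi(C)) with |G| = 6 for each irreducible chi in the table:
  <chi_rho, chi_0> = (1/6)[1*(7)*conj(1) + 1*(-2 + 2*exp(-2*I*pi/3) + exp(-I*pi/3) + 2*exp(2*I*pi/3))*conj(1) + 1*(2 + 3*exp(-2*I*pi/3) + 2*exp(2*I*pi/3))*conj(1) + 1*(1)*conj(1) + 1*(2 + 2*exp(-2*I*pi/3) + 3*exp(2*I*pi/3))*conj(1) + 1*(-2 + 2*exp(-2*I*pi/3) + exp(I*pi/3) + 2*exp(2*I*pi/3))*conj(1)]
      = (1/6)[(7) + (-2 + 2*exp(-2*I*pi/3) + exp(-I*pi/3) + 2*exp(2*I*pi/3)) + (2 + 3*exp(-2*I*pi/3) + 2*exp(2*I*pi/3)) + (1) + (2 + 2*exp(-2*I*pi/3) + 3*exp(2*I*pi/3)) + (-2 + 2*exp(-2*I*pi/3) + exp(I*pi/3) + 2*exp(2*I*pi/3))] = 0/6 = 0
  <chi_rho, chi_1> = (1/6)[1*(7)*conj(1) + 1*(-2 + 2*exp(-2*I*pi/3) + exp(-I*pi/3) + 2*exp(2*I*pi/3))*conj(exp(I*pi/3)) + 1*(2 + 3*exp(-2*I*pi/3) + 2*exp(2*I*pi/3))*conj(exp(2*I*pi/3)) + 1*(1)*conj(-1) + 1*(2 + 2*exp(-2*I*pi/3) + 3*exp(2*I*pi/3))*conj(exp(-2*I*pi/3)) + 1*(-2 + 2*exp(-2*I*pi/3) + exp(I*pi/3) + 2*exp(2*I*pi/3))*conj(exp(-I*pi/3))]
      = (1/6)[(7) + (-2 + exp(-2*I*pi/3) - 2*exp(-I*pi/3) + 2*exp(I*pi/3)) + (2 + 2*exp(-2*I*pi/3) + 3*exp(2*I*pi/3)) + (-1) + (2 + 3*exp(-2*I*pi/3) + 2*exp(2*I*pi/3)) + (-2 - 2*exp(I*pi/3) + 2*exp(-I*pi/3) + exp(2*I*pi/3))] = 0/6 = 0
  <chi_rho, chi_2> = (1/6)[1*(7)*conj(1) + 1*(-2 + 2*exp(-2*I*pi/3) + exp(-I*pi/3) + 2*exp(2*I*pi/3))*conj(exp(2*I*pi/3)) + 1*(2 + 3*exp(-2*I*pi/3) + 2*exp(2*I*pi/3))*conj(exp(-2*I*pi/3)) + 1*(1)*conj(1) + 1*(2 + 2*exp(-2*I*pi/3) + 3*exp(2*I*pi/3))*conj(exp(2*I*pi/3)) + 1*(-2 + 2*exp(-2*I*pi/3) + exp(I*pi/3) + 2*exp(2*I*pi/3))*conj(exp(-2*I*pi/3))]
      = (1/6)[(7) + (1 + 2*exp(2*I*pi/3) - 2*exp(-2*I*pi/3)) + (1) + (1) + (1) + (1 + 2*exp(-2*I*pi/3) - 2*exp(2*I*pi/3))] = 12/6 = 2
  <chi_rho, chi_3> = (1/6)[1*(7)*conj(1) + 1*(-2 + 2*exp(-2*I*pi/3) + exp(-I*pi/3) + 2*exp(2*I*pi/3))*conj(-1) + 1*(2 + 3*exp(-2*I*pi/3) + 2*exp(2*I*pi/3))*conj(1) + 1*(1)*conj(-1) + 1*(2 + 2*exp(-2*I*pi/3) + 3*exp(2*I*pi/3))*conj(1) + 1*(-2 + 2*exp(-2*I*pi/3) + exp(I*pi/3) + 2*exp(2*I*pi/3))*conj(-1)]
      = (1/6)[(7) + (2 - 2*exp(2*I*pi/3) - exp(-I*pi/3) - 2*exp(-2*I*pi/3)) + (2 + 3*exp(-2*I*pi/3) + 2*exp(2*I*pi/3)) + (-1) + (2 + 2*exp(-2*I*pi/3) + 3*exp(2*I*pi/3)) + (2 - 2*exp(2*I*pi/3) - exp(I*pi/3) - 2*exp(-2*I*pi/3))] = 12/6 = 2
  <chi_rho, chi_4> = (1/6)[1*(7)*conj(1) + 1*(-2 + 2*exp(-2*I*pi/3) + exp(-I*pi/3) + 2*exp(2*I*pi/3))*conj(exp(-2*I*pi/3)) + 1*(2 + 3*exp(-2*I*pi/3) + 2*exp(2*I*pi/3))*conj(exp(2*I*pi/3)) + 1*(1)*conj(1) + 1*(2 + 2*exp(-2*I*pi/3) + 3*exp(2*I*pi/3))*conj(exp(-2*I*pi/3)) + 1*(-2 + 2*exp(-2*I*pi/3) + exp(I*pi/3) + 2*exp(2*I*pi/3))*conj(exp(2*I*pi/3))]
      = (1/6)[(7) + (2 + 2*exp(-2*I*pi/3) - 2*exp(2*I*pi/3) + exp(I*pi/3)) + (2 + 2*exp(-2*I*pi/3) + 3*exp(2*I*pi/3)) + (1) + (2 + 3*exp(-2*I*pi/3) + 2*exp(2*I*pi/3)) + (2 + exp(-I*pi/3) + 2*exp(2*I*pi/3) - 2*exp(-2*I*pi/3))] = 12/6 = 2
  <chi_rho, chi_5> = (1/6)[1*(7)*conj(1) + 1*(-2 + 2*exp(-2*I*pi/3) + exp(-I*pi/3) + 2*exp(2*I*pi/3))*conj(exp(-I*pi/3)) + 1*(2 + 3*exp(-2*I*pi/3) + 2*exp(2*I*pi/3))*conj(exp(-2*I*pi/3)) + 1*(1)*conj(-1) + 1*(2 + 2*exp(-2*I*pi/3) + 3*exp(2*I*pi/3))*conj(exp(2*I*pi/3)) + 1*(-2 + 2*exp(-2*I*pi/3) + exp(I*pi/3) + 2*exp(2*I*pi/3))*conj(exp(I*pi/3))]
      = (1/6)[(7) + (-1 - 2*exp(I*pi/3) + 2*exp(-I*pi/3)) + (1) + (-1) + (1) + (-1 - 2*exp(-I*pi/3) + 2*exp(I*pi/3))] = 6/6 = 1
(Exp terms are combined using exp(i*s)*conj(exp(i*t)) = exp(i*(s-t)), and sums of them are collapsed using the identity that for every m > 1 the m distinct m-th roots of unity sum to 0, e.g. 1 + exp(2*I*pi/3) + exp(-2*I*pi/3) = 0.)
Dimension check: dim(rho) = sum (mult * dim) = 0*1 + 0*1 + 2*1 + 2*1 + 2*1 + 1*1 = 7 = chi_rho(e) = 7.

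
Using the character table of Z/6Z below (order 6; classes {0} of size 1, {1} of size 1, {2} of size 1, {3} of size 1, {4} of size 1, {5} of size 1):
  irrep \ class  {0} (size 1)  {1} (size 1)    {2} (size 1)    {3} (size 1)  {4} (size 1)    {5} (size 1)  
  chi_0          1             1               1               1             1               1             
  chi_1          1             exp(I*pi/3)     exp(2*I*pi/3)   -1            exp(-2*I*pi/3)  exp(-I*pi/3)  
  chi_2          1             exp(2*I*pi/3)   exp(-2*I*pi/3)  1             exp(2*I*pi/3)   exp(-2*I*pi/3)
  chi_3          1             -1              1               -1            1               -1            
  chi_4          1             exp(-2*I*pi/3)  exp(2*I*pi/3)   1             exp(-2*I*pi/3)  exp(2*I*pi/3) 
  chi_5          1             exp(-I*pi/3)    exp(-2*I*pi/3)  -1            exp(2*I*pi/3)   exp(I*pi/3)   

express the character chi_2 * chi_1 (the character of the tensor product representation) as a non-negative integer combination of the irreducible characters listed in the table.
chi_2 tensor chi_1 = chi_3 (all other irreducibles have multiplicity 0).

Argument: The character of a tensor product is the pointwise product (chi_2 * chi_1)(C) = chi_2(C) * chi_1(C):
  {0}: (1)*(1), {1}: (exp(2*I*pi/3))*(exp(I*pi/3)), {2}: (exp(-2*I*pi/3))*(exp(2*I*pi/3)), {3}: (1)*(-1), {4}: (exp(2*I*pi/3))*(exp(-2*I*pi/3)), {5}: (exp(-2*I*pi/3))*(exp(-I*pi/3))
so (chi_2 * chi_1) takes values
  {0} -> 1, {1} -> -1, {2} -> 1, {3} -> -1, {4} -> 1, {5} -> -1.
Now take the inner product of this character with each irreducible chi from the table, <chi_2*chi_1, chi> = (1/6) sum_C |C| (chi_2*chi_1)(C) conj(chi(C)):
  <chi_2*chi_1, chi_0> = (1/6)[1*(1)*conj(1) + 1*(-1)*conj(1) + 1*(1)*conj(1) + 1*(-1)*conj(1) + 1*(1)*conj(1) + 1*(-1)*conj(1)]
      = (1/6)[(1) + (-1) + (1) + (-1) + (1) + (-1)] = 0/6 = 0
  <chi_2*chi_1, chi_1> = (1/6)[1*(1)*conj(1) + 1*(-1)*conj(exp(I*pi/3)) + 1*(1)*conj(exp(2*I*pi/3)) + 1*(-1)*conj(-1) + 1*(1)*conj(exp(-2*I*pi/3)) + 1*(-1)*conj(exp(-I*pi/3))]
      = (1/6)[(1) + (-exp(-I*pi/3)) + (exp(-2*I*pi/3)) + (1) + (exp(2*I*pi/3)) + (-exp(I*pi/3))] = 0/6 = 0
  <chi_2*chi_1, chi_2> = (1/6)[1*(1)*conj(1) + 1*(-1)*conj(exp(2*I*pi/3)) + 1*(1)*conj(exp(-2*I*pi/3)) + 1*(-1)*conj(1) + 1*(1)*conj(exp(2*I*pi/3)) + 1*(-1)*conj(exp(-2*I*pi/3))]
      = (1/6)[(1) + (-exp(-2*I*pi/3)) + (exp(2*I*pi/3)) + (-1) + (exp(-2*I*pi/3)) + (-exp(2*I*pi/3))] = 0/6 = 0
  <chi_2*chi_1, chi_3> = (1/6)[1*(1)*conj(1) + 1*(-1)*conj(-1) + 1*(1)*conj(1) + 1*(-1)*conj(-1) + 1*(1)*conj(1) + 1*(-1)*conj(-1)]
      = (1/6)[(1) + (1) + (1) + (1) + (1) + (1)] = 6/6 = 1
  <chi_2*chi_1, chi_4> = (1/6)[1*(1)*conj(1) + 1*(-1)*conj(exp(-2*I*pi/3)) + 1*(1)*conj(exp(2*I*pi/3)) + 1*(-1)*conj(1) + 1*(1)*conj(exp(-2*I*pi/3)) + 1*(-1)*conj(exp(2*I*pi/3))]
      = (1/6)[(1) + (-exp(2*I*pi/3)) + (exp(-2*I*pi/3)) + (-1) + (exp(2*I*pi/3)) + (-exp(-2*I*pi/3))] = 0/6 = 0
  <chi_2*chi_1, chi_5> = (1/6)[1*(1)*conj(1) + 1*(-1)*conj(exp(-I*pi/3)) + 1*(1)*conj(exp(-2*I*pi/3)) + 1*(-1)*conj(-1) + 1*(1)*conj(exp(2*I*pi/3)) + 1*(-1)*conj(exp(I*pi/3))]
      = (1/6)[(1) + (-exp(I*pi/3)) + (exp(2*I*pi/3)) + (1) + (exp(-2*I*pi/3)) + (-exp(-I*pi/3))] = 0/6 = 0
(Exp terms are combined using exp(i*s)*conj(exp(i*t)) = exp(i*(s-t)), and sums of them are collapsed using the identity that for every m > 1 the m distinct m-th roots of unity sum to 0, e.g. 1 + exp(2*I*pi/3) + exp(-2*I*pi/3) = 0.)
Hence the multiplicities are chi_3: 1. Dimension check: dim(chi_2)*dim(chi_1) = 1*1 = 1 and sum (mult * dim) = 1*1 = 1.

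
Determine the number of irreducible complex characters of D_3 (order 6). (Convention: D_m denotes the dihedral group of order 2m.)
3

Why: The number of irreducible complex representations of a finite group equals its number of conjugacy classes. D_3 has 3 conjugacy classes ((n+3)/2 for n odd), so D_3 (order 6) has exactly 3 irreducible complex representations.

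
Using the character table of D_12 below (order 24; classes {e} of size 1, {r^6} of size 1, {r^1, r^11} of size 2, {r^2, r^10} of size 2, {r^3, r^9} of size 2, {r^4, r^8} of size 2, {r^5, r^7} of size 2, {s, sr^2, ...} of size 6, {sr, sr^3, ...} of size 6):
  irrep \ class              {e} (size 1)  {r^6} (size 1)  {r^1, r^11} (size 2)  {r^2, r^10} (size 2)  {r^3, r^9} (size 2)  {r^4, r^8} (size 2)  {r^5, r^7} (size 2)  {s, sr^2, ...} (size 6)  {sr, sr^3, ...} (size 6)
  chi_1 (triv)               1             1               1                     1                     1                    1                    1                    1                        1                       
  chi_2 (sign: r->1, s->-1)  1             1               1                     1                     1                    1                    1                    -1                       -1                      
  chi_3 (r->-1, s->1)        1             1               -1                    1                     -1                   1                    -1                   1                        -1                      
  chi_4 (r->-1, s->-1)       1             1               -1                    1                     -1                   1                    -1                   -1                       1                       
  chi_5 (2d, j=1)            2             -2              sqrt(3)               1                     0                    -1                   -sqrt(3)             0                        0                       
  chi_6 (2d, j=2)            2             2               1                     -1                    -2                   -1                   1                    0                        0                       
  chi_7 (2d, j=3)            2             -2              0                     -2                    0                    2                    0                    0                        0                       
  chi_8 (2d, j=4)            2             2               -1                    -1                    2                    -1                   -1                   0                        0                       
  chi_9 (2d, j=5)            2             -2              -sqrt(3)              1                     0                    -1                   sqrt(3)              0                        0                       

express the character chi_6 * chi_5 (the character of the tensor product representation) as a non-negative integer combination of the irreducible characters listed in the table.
chi_6 tensor chi_5 = chi_5 + chi_7 (all other irreducibles have multiplicity 0).

Justification: The character of a tensor product is the pointwise product (chi_6 * chi_5)(C) = chi_6(C) * chi_5(C):
  {e}: (2)*(2), {r^6}: (2)*(-2), {r^1, r^11}: (1)*(sqrt(3)), {r^2, r^10}: (-1)*(1), {r^3, r^9}: (-2)*(0), {r^4, r^8}: (-1)*(-1), {r^5, r^7}: (1)*(-sqrt(3)), {s, sr^2, ...}: (0)*(0), {sr, sr^3, ...}: (0)*(0)
so (chi_6 * chi_5) takes values
  {e} -> 4, {r^6} -> -4, {r^1, r^11} -> sqrt(3), {r^2, r^10} -> -1, {r^3, r^9} -> 0, {r^4, r^8} -> 1, {r^5, r^7} -> -sqrt(3), {s, sr^2, ...} -> 0, {sr, sr^3, ...} -> 0.
Now take the inner product of this character with each irreducible chi from the table, <chi_6*chi_5, chi> = (1/24) sum_C |C| (chi_6*chi_5)(C) conj(chi(C)):
  <chi_6*chi_5, chi_1> = (1/24)[1*(4)*conj(1) + 1*(-4)*conj(1) + 2*(sqrt(3))*conj(1) + 2*(-1)*conj(1) + 2*(0)*conj(1) + 2*(1)*conj(1) + 2*(-sqrt(3))*conj(1) + 6*(0)*conj(1) + 6*(0)*conj(1)]
      = (1/24)[(4) + (-4) + (2*sqrt(3)) + (-2) + (0) + (2) + (-2*sqrt(3)) + (0) + (0)] = 0/24 = 0
  <chi_6*chi_5, chi_2> = (1/24)[1*(4)*conj(1) + 1*(-4)*conj(1) + 2*(sqrt(3))*conj(1) + 2*(-1)*conj(1) + 2*(0)*conj(1) + 2*(1)*conj(1) + 2*(-sqrt(3))*conj(1) + 6*(0)*conj(-1) + 6*(0)*conj(-1)]
      = (1/24)[(4) + (-4) + (2*sqrt(3)) + (-2) + (0) + (2) + (-2*sqrt(3)) + (0) + (0)] = 0/24 = 0
  <chi_6*chi_5, chi_3> = (1/24)[1*(4)*conj(1) + 1*(-4)*conj(1) + 2*(sqrt(3))*conj(-1) + 2*(-1)*conj(1) + 2*(0)*conj(-1) + 2*(1)*conj(1) + 2*(-sqrt(3))*conj(-1) + 6*(0)*conj(1) + 6*(0)*conj(-1)]
      = (1/24)[(4) + (-4) + (-2*sqrt(3)) + (-2) + (0) + (2) + (2*sqrt(3)) + (0) + (0)] = 0/24 = 0
  <chi_6*chi_5, chi_4> = (1/24)[1*(4)*conj(1) + 1*(-4)*conj(1) + 2*(sqrt(3))*conj(-1) + 2*(-1)*conj(1) + 2*(0)*conj(-1) + 2*(1)*conj(1) + 2*(-sqrt(3))*conj(-1) + 6*(0)*conj(-1) + 6*(0)*conj(1)]
      = (1/24)[(4) + (-4) + (-2*sqrt(3)) + (-2) + (0) + (2) + (2*sqrt(3)) + (0) + (0)] = 0/24 = 0
  <chi_6*chi_5, chi_5> = (1/24)[1*(4)*conj(2) + 1*(-4)*conj(-2) + 2*(sqrt(3))*conj(sqrt(3)) + 2*(-1)*conj(1) + 2*(0)*conj(0) + 2*(1)*conj(-1) + 2*(-sqrt(3))*conj(-sqrt(3)) + 6*(0)*conj(0) + 6*(0)*conj(0)]
      = (1/24)[(8) + (8) + (6) + (-2) + (0) + (-2) + (6) + (0) + (0)] = 24/24 = 1
  <chi_6*chi_5, chi_6> = (1/24)[1*(4)*conj(2) + 1*(-4)*conj(2) + 2*(sqrt(3))*conj(1) + 2*(-1)*conj(-1) + 2*(0)*conj(-2) + 2*(1)*conj(-1) + 2*(-sqrt(3))*conj(1) + 6*(0)*conj(0) + 6*(0)*conj(0)]
      = (1/24)[(8) + (-8) + (2*sqrt(3)) + (2) + (0) + (-2) + (-2*sqrt(3)) + (0) + (0)] = 0/24 = 0
  <chi_6*chi_5, chi_7> = (1/24)[1*(4)*conj(2) + 1*(-4)*conj(-2) + 2*(sqrt(3))*conj(0) + 2*(-1)*conj(-2) + 2*(0)*conj(0) + 2*(1)*conj(2) + 2*(-sqrt(3))*conj(0) + 6*(0)*conj(0) + 6*(0)*conj(0)]
      = (1/24)[(8) + (8) + (0) + (4) + (0) + (4) + (0) + (0) + (0)] = 24/24 = 1
  <chi_6*chi_5, chi_8> = (1/24)[1*(4)*conj(2) + 1*(-4)*conj(2) + 2*(sqrt(3))*conj(-1) + 2*(-1)*conj(-1) + 2*(0)*conj(2) + 2*(1)*conj(-1) + 2*(-sqrt(3))*conj(-1) + 6*(0)*conj(0) + 6*(0)*conj(0)]
      = (1/24)[(8) + (-8) + (-2*sqrt(3)) + (2) + (0) + (-2) + (2*sqrt(3)) + (0) + (0)] = 0/24 = 0
  <chi_6*chi_5, chi_9> = (1/24)[1*(4)*conj(2) + 1*(-4)*conj(-2) + 2*(sqrt(3))*conj(-sqrt(3)) + 2*(-1)*conj(1) + 2*(0)*conj(0) + 2*(1)*conj(-1) + 2*(-sqrt(3))*conj(sqrt(3)) + 6*(0)*conj(0) + 6*(0)*conj(0)]
      = (1/24)[(8) + (8) + (-6) + (-2) + (0) + (-2) + (-6) + (0) + (0)] = 0/24 = 0
Hence the multiplicities are chi_5: 1, chi_7: 1. Dimension check: dim(chi_6)*dim(chi_5) = 2*2 = 4 and sum (mult * dim) = 1*2 + 1*2 = 4.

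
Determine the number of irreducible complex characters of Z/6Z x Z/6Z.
36

Derivation: The number of irreducible complex representations of a finite group equals its number of conjugacy classes. Z/6Z x Z/6Z is abelian of order 36, so every element is its own conjugacy class: 36 classes, so Z/6Z x Z/6Z (order 36) has exactly 36 irreducible complex representations.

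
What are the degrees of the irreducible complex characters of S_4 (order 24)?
Dimensions: 1, 1, 2, 3, 3

Working: There are 5 irreducibles (= number of conjugacy classes). Their dimensions d_i satisfy sum d_i^2 = |G| = 24: 1 + 1 + 4 + 9 + 9 = 24.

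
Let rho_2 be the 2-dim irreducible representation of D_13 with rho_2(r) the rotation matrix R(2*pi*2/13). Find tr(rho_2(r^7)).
chi_{rho_2}(r^7) = 2*cos(2*pi*2*7/13) = 2*cos(28*pi/13)

Argument: rho_2(r^7) is rotation by angle 2*pi*2*7/13, whose trace is 2*cos(2*pi*2*7/13) = 2*cos(28*pi/13).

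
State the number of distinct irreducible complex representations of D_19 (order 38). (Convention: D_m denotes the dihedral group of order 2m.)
11

Solution. The number of irreducible complex representations of a finite group equals its number of conjugacy classes. D_19 has 11 conjugacy classes ((n+3)/2 for n odd), so D_19 (order 38) has exactly 11 irreducible complex representations.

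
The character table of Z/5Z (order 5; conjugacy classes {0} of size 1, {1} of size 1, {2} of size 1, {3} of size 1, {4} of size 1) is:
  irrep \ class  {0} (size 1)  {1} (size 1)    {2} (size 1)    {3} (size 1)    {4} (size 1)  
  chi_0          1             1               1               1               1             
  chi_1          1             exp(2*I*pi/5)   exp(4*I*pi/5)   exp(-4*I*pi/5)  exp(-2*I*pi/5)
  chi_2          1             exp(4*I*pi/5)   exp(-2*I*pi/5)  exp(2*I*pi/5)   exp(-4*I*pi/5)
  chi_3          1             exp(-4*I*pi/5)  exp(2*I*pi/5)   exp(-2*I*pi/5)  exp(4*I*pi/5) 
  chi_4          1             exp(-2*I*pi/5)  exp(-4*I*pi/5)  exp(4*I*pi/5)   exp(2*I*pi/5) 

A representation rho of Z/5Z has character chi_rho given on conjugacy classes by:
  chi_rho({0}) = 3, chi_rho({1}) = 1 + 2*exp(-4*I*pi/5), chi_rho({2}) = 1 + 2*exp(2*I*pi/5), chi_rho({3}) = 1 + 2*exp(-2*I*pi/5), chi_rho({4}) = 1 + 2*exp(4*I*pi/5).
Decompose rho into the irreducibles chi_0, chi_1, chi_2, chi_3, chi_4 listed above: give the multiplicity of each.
Multiplicities: chi_0: 1, chi_1: 0, chi_2: 0, chi_3: 2, chi_4: 0.

Explanation: Use <chi_rho, chi> = (1/|G|) sum_C |C| * chi_rho(C) * conj(chi(C)) with |G| = 5 for each irreducible chi in the table:
  <chi_rho, chi_0> = (1/5)[1*(3)*conj(1) + 1*(1 + 2*exp(-4*I*pi/5))*conj(1) + 1*(1 + 2*exp(2*I*pi/5))*conj(1) + 1*(1 + 2*exp(-2*I*pi/5))*conj(1) + 1*(1 + 2*exp(4*I*pi/5))*conj(1)]
      = (1/5)[(3) + (1 + 2*exp(-4*I*pi/5)) + (1 + 2*exp(2*I*pi/5)) + (1 + 2*exp(-2*I*pi/5)) + (1 + 2*exp(4*I*pi/5))] = 5/5 = 1
  <chi_rho, chi_1> = (1/5)[1*(3)*conj(1) + 1*(1 + 2*exp(-4*I*pi/5))*conj(exp(2*I*pi/5)) + 1*(1 + 2*exp(2*I*pi/5))*conj(exp(4*I*pi/5)) + 1*(1 + 2*exp(-2*I*pi/5))*conj(exp(-4*I*pi/5)) + 1*(1 + 2*exp(4*I*pi/5))*conj(exp(-2*I*pi/5))]
      = (1/5)[(3) + (exp(-2*I*pi/5) + 2*exp(4*I*pi/5)) + (2*exp(-2*I*pi/5) + exp(-4*I*pi/5)) + (exp(4*I*pi/5) + 2*exp(2*I*pi/5)) + (2*exp(-4*I*pi/5) + exp(2*I*pi/5))] = 0/5 = 0
  <chi_rho, chi_2> = (1/5)[1*(3)*conj(1) + 1*(1 + 2*exp(-4*I*pi/5))*conj(exp(4*I*pi/5)) + 1*(1 + 2*exp(2*I*pi/5))*conj(exp(-2*I*pi/5)) + 1*(1 + 2*exp(-2*I*pi/5))*conj(exp(2*I*pi/5)) + 1*(1 + 2*exp(4*I*pi/5))*conj(exp(-4*I*pi/5))]
      = (1/5)[(3) + (exp(-4*I*pi/5) + 2*exp(2*I*pi/5)) + (exp(2*I*pi/5) + 2*exp(4*I*pi/5)) + (2*exp(-4*I*pi/5) + exp(-2*I*pi/5)) + (2*exp(-2*I*pi/5) + exp(4*I*pi/5))] = 0/5 = 0
  <chi_rho, chi_3> = (1/5)[1*(3)*conj(1) + 1*(1 + 2*exp(-4*I*pi/5))*conj(exp(-4*I*pi/5)) + 1*(1 + 2*exp(2*I*pi/5))*conj(exp(2*I*pi/5)) + 1*(1 + 2*exp(-2*I*pi/5))*conj(exp(-2*I*pi/5)) + 1*(1 + 2*exp(4*I*pi/5))*conj(exp(4*I*pi/5))]
      = (1/5)[(3) + (2 + exp(4*I*pi/5)) + (2 + exp(-2*I*pi/5)) + (2 + exp(2*I*pi/5)) + (2 + exp(-4*I*pi/5))] = 10/5 = 2
  <chi_rho, chi_4> = (1/5)[1*(3)*conj(1) + 1*(1 + 2*exp(-4*I*pi/5))*conj(exp(-2*I*pi/5)) + 1*(1 + 2*exp(2*I*pi/5))*conj(exp(-4*I*pi/5)) + 1*(1 + 2*exp(-2*I*pi/5))*conj(exp(4*I*pi/5)) + 1*(1 + 2*exp(4*I*pi/5))*conj(exp(2*I*pi/5))]
      = (1/5)[(3) + (2*exp(-2*I*pi/5) + exp(2*I*pi/5)) + (2*exp(-4*I*pi/5) + exp(4*I*pi/5)) + (exp(-4*I*pi/5) + 2*exp(4*I*pi/5)) + (exp(-2*I*pi/5) + 2*exp(2*I*pi/5))] = 0/5 = 0
(Exp terms are combined using exp(i*s)*conj(exp(i*t)) = exp(i*(s-t)), and sums of them are collapsed using the identity that for every m > 1 the m distinct m-th roots of unity sum to 0, e.g. 1 + exp(2*I*pi/3) + exp(-2*I*pi/3) = 0.)
Dimension check: dim(rho) = sum (mult * dim) = 1*1 + 0*1 + 0*1 + 2*1 + 0*1 = 3 = chi_rho(e) = 3.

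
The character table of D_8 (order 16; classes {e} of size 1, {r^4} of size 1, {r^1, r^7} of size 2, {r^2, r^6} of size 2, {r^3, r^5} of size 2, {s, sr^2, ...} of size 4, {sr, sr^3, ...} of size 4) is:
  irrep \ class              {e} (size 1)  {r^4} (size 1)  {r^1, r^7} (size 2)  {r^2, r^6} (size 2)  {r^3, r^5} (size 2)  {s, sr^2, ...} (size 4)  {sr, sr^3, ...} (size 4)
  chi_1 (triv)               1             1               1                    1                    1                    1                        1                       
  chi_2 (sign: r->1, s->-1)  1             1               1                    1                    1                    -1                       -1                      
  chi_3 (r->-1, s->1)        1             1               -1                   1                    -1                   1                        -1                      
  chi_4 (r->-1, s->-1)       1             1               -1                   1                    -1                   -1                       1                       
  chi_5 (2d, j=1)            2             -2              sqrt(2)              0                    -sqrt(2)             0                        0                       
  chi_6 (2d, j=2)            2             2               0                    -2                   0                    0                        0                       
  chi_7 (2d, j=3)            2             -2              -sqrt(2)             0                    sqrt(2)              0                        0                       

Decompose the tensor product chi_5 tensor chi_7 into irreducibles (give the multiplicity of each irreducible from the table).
chi_5 tensor chi_7 = chi_3 + chi_4 + chi_6 (all other irreducibles have multiplicity 0).

Details: The character of a tensor product is the pointwise product (chi_5 * chi_7)(C) = chi_5(C) * chi_7(C):
  {e}: (2)*(2), {r^4}: (-2)*(-2), {r^1, r^7}: (sqrt(2))*(-sqrt(2)), {r^2, r^6}: (0)*(0), {r^3, r^5}: (-sqrt(2))*(sqrt(2)), {s, sr^2, ...}: (0)*(0), {sr, sr^3, ...}: (0)*(0)
so (chi_5 * chi_7) takes values
  {e} -> 4, {r^4} -> 4, {r^1, r^7} -> -2, {r^2, r^6} -> 0, {r^3, r^5} -> -2, {s, sr^2, ...} -> 0, {sr, sr^3, ...} -> 0.
Now take the inner product of this character with each irreducible chi from the table, <chi_5*chi_7, chi> = (1/16) sum_C |C| (chi_5*chi_7)(C) conj(chi(C)):
  <chi_5*chi_7, chi_1> = (1/16)[1*(4)*conj(1) + 1*(4)*conj(1) + 2*(-2)*conj(1) + 2*(0)*conj(1) + 2*(-2)*conj(1) + 4*(0)*conj(1) + 4*(0)*conj(1)]
      = (1/16)[(4) + (4) + (-4) + (0) + (-4) + (0) + (0)] = 0/16 = 0
  <chi_5*chi_7, chi_2> = (1/16)[1*(4)*conj(1) + 1*(4)*conj(1) + 2*(-2)*conj(1) + 2*(0)*conj(1) + 2*(-2)*conj(1) + 4*(0)*conj(-1) + 4*(0)*conj(-1)]
      = (1/16)[(4) + (4) + (-4) + (0) + (-4) + (0) + (0)] = 0/16 = 0
  <chi_5*chi_7, chi_3> = (1/16)[1*(4)*conj(1) + 1*(4)*conj(1) + 2*(-2)*conj(-1) + 2*(0)*conj(1) + 2*(-2)*conj(-1) + 4*(0)*conj(1) + 4*(0)*conj(-1)]
      = (1/16)[(4) + (4) + (4) + (0) + (4) + (0) + (0)] = 16/16 = 1
  <chi_5*chi_7, chi_4> = (1/16)[1*(4)*conj(1) + 1*(4)*conj(1) + 2*(-2)*conj(-1) + 2*(0)*conj(1) + 2*(-2)*conj(-1) + 4*(0)*conj(-1) + 4*(0)*conj(1)]
      = (1/16)[(4) + (4) + (4) + (0) + (4) + (0) + (0)] = 16/16 = 1
  <chi_5*chi_7, chi_5> = (1/16)[1*(4)*conj(2) + 1*(4)*conj(-2) + 2*(-2)*conj(sqrt(2)) + 2*(0)*conj(0) + 2*(-2)*conj(-sqrt(2)) + 4*(0)*conj(0) + 4*(0)*conj(0)]
      = (1/16)[(8) + (-8) + (-4*sqrt(2)) + (0) + (4*sqrt(2)) + (0) + (0)] = 0/16 = 0
  <chi_5*chi_7, chi_6> = (1/16)[1*(4)*conj(2) + 1*(4)*conj(2) + 2*(-2)*conj(0) + 2*(0)*conj(-2) + 2*(-2)*conj(0) + 4*(0)*conj(0) + 4*(0)*conj(0)]
      = (1/16)[(8) + (8) + (0) + (0) + (0) + (0) + (0)] = 16/16 = 1
  <chi_5*chi_7, chi_7> = (1/16)[1*(4)*conj(2) + 1*(4)*conj(-2) + 2*(-2)*conj(-sqrt(2)) + 2*(0)*conj(0) + 2*(-2)*conj(sqrt(2)) + 4*(0)*conj(0) + 4*(0)*conj(0)]
      = (1/16)[(8) + (-8) + (4*sqrt(2)) + (0) + (-4*sqrt(2)) + (0) + (0)] = 0/16 = 0
Hence the multiplicities are chi_3: 1, chi_4: 1, chi_6: 1. Dimension check: dim(chi_5)*dim(chi_7) = 2*2 = 4 and sum (mult * dim) = 1*1 + 1*1 + 1*2 = 4.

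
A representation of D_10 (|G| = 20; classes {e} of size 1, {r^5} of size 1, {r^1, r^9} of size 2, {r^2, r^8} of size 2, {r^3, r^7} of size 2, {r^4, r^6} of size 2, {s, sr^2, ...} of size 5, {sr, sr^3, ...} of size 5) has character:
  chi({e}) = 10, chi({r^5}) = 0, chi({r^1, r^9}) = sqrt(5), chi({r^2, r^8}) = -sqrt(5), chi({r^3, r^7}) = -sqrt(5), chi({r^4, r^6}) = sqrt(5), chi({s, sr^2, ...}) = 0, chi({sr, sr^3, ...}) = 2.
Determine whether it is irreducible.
Not irreducible (reducible): <chi, chi> = 8 > 1.

Reasoning: <chi, chi> = (1/|G|) sum_C |C| * |chi(C)|^2 = (1/20)[1*|10|^2 + 1*|0|^2 + 2*|sqrt(5)|^2 + 2*|-sqrt(5)|^2 + 2*|-sqrt(5)|^2 + 2*|sqrt(5)|^2 + 5*|0|^2 + 5*|2|^2]
  = (1/20)[(100) + (0) + (10) + (10) + (10) + (10) + (0) + (20)] = 160/20 = 8.
A character is irreducible iff <chi, chi> = 1, so this representation is reducible.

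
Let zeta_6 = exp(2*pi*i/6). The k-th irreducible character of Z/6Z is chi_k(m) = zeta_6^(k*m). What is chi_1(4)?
chi_1(4) = zeta_6^4 = exp(-2*I*pi/3)

Working: chi_1(4) = zeta_6^(1*4) = zeta_6^4. Since zeta_6^6 = 1, this equals zeta_6^4 = exp(2*pi*i*4/6) = exp(-2*I*pi/3).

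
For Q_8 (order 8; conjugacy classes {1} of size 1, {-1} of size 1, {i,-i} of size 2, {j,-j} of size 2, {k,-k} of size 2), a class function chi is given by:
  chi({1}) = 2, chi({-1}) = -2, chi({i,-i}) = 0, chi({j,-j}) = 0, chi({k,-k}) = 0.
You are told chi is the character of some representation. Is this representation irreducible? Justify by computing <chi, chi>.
Irreducible: <chi, chi> = 1.

Reasoning: <chi, chi> = (1/|G|) sum_C |C| * |chi(C)|^2 = (1/8)[1*|2|^2 + 1*|-2|^2 + 2*|0|^2 + 2*|0|^2 + 2*|0|^2]
  = (1/8)[(4) + (4) + (0) + (0) + (0)] = 8/8 = 1.
A character is irreducible iff <chi, chi> = 1, so this representation is irreducible.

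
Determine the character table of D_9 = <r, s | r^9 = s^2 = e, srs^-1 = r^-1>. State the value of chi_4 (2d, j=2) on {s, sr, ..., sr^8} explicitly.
Conjugacy classes: {e} of size 1, {r^1, r^8} of size 2, {r^2, r^7} of size 2, {r^3, r^6} of size 2, {r^4, r^5} of size 2, {s, sr, ..., sr^8} of size 9.
Character table:
  irrep \ class              {e} (size 1)  {r^1, r^8} (size 2)  {r^2, r^7} (size 2)  {r^3, r^6} (size 2)  {r^4, r^5} (size 2)  {s, sr, ..., sr^8} (size 9)
  chi_1 (triv)               1             1                    1                    1                    1                    1                          
  chi_2 (sign: r->1, s->-1)  1             1                    1                    1                    1                    -1                         
  chi_3 (2d, j=1)            2             2*cos(2*pi/9)        2*cos(4*pi/9)        -1                   -2*cos(pi/9)         0                          
  chi_4 (2d, j=2)            2             2*cos(4*pi/9)        -2*cos(pi/9)         -1                   2*cos(2*pi/9)        0                          
  chi_5 (2d, j=3)            2             -1                   -1                   2                    -1                   0                          
  chi_6 (2d, j=4)            2             -2*cos(pi/9)         2*cos(2*pi/9)        -1                   2*cos(4*pi/9)        0                          

Spot check: chi_4 (2d, j=2) on {s, sr, ..., sr^8} = 0.

Working: D_9 has order 2*9 = 18 with 6 conjugacy classes, hence 6 irreducibles. Sum of squared dims 1 + 1 + 4 + 4 + 4 + 4 = 18 = |G|. Linear characters come from the abelianisation; the 2-dimensional irreps have character r^k -> 2*cos(2*pi*j*k/9), reflections -> 0.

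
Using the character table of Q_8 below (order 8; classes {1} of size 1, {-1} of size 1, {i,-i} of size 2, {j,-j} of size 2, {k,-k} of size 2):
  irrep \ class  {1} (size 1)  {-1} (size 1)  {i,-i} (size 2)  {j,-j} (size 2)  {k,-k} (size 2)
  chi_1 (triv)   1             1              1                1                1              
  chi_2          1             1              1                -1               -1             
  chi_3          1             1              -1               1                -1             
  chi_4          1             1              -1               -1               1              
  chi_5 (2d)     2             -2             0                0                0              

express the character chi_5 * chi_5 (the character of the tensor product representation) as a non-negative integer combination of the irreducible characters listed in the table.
chi_5 tensor chi_5 = chi_1 + chi_2 + chi_3 + chi_4 (all other irreducibles have multiplicity 0).

Details: The character of a tensor product is the pointwise product (chi_5 * chi_5)(C) = chi_5(C) * chi_5(C):
  {1}: (2)*(2), {-1}: (-2)*(-2), {i,-i}: (0)*(0), {j,-j}: (0)*(0), {k,-k}: (0)*(0)
so (chi_5 * chi_5) takes values
  {1} -> 4, {-1} -> 4, {i,-i} -> 0, {j,-j} -> 0, {k,-k} -> 0.
Now take the inner product of this character with each irreducible chi from the table, <chi_5*chi_5, chi> = (1/8) sum_C |C| (chi_5*chi_5)(C) conj(chi(C)):
  <chi_5*chi_5, chi_1> = (1/8)[1*(4)*conj(1) + 1*(4)*conj(1) + 2*(0)*conj(1) + 2*(0)*conj(1) + 2*(0)*conj(1)]
      = (1/8)[(4) + (4) + (0) + (0) + (0)] = 8/8 = 1
  <chi_5*chi_5, chi_2> = (1/8)[1*(4)*conj(1) + 1*(4)*conj(1) + 2*(0)*conj(1) + 2*(0)*conj(-1) + 2*(0)*conj(-1)]
      = (1/8)[(4) + (4) + (0) + (0) + (0)] = 8/8 = 1
  <chi_5*chi_5, chi_3> = (1/8)[1*(4)*conj(1) + 1*(4)*conj(1) + 2*(0)*conj(-1) + 2*(0)*conj(1) + 2*(0)*conj(-1)]
      = (1/8)[(4) + (4) + (0) + (0) + (0)] = 8/8 = 1
  <chi_5*chi_5, chi_4> = (1/8)[1*(4)*conj(1) + 1*(4)*conj(1) + 2*(0)*conj(-1) + 2*(0)*conj(-1) + 2*(0)*conj(1)]
      = (1/8)[(4) + (4) + (0) + (0) + (0)] = 8/8 = 1
  <chi_5*chi_5, chi_5> = (1/8)[1*(4)*conj(2) + 1*(4)*conj(-2) + 2*(0)*conj(0) + 2*(0)*conj(0) + 2*(0)*conj(0)]
      = (1/8)[(8) + (-8) + (0) + (0) + (0)] = 0/8 = 0
Hence the multiplicities are chi_1: 1, chi_2: 1, chi_3: 1, chi_4: 1. Dimension check: dim(chi_5)*dim(chi_5) = 2*2 = 4 and sum (mult * dim) = 1*1 + 1*1 + 1*1 + 1*1 = 4.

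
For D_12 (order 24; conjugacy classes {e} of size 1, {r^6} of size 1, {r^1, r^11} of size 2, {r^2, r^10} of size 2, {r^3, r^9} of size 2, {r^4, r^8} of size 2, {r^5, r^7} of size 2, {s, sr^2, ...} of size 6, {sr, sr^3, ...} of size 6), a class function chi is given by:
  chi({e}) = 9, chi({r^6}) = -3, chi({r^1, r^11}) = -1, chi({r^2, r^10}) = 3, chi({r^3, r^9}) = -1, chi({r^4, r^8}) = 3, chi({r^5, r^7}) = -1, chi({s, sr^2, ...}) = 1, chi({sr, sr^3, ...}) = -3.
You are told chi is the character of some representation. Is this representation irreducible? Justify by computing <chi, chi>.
Not irreducible (reducible): <chi, chi> = 8 > 1.

Proof sketch: <chi, chi> = (1/|G|) sum_C |C| * |chi(C)|^2 = (1/24)[1*|9|^2 + 1*|-3|^2 + 2*|-1|^2 + 2*|3|^2 + 2*|-1|^2 + 2*|3|^2 + 2*|-1|^2 + 6*|1|^2 + 6*|-3|^2]
  = (1/24)[(81) + (9) + (2) + (18) + (2) + (18) + (2) + (6) + (54)] = 192/24 = 8.
A character is irreducible iff <chi, chi> = 1, so this representation is reducible.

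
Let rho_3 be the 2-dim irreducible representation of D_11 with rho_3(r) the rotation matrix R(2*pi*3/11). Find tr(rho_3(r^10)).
chi_{rho_3}(r^10) = 2*cos(2*pi*3*10/11) = -2*cos(5*pi/11)

Working: rho_3(r^10) is rotation by angle 2*pi*3*10/11, whose trace is 2*cos(2*pi*3*10/11) = -2*cos(5*pi/11).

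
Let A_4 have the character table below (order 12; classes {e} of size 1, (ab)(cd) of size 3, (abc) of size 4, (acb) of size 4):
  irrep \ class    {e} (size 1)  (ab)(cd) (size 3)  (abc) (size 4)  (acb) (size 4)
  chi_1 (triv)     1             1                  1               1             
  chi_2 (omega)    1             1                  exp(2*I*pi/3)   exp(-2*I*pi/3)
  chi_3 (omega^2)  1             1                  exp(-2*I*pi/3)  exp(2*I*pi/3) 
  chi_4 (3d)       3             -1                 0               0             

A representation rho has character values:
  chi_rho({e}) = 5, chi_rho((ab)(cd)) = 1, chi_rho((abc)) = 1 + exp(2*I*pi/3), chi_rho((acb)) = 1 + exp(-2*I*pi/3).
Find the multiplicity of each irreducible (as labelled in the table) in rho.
Multiplicities: chi_1: 1, chi_2: 1, chi_3: 0, chi_4: 1.

Derivation: Use <chi_rho, chi> = (1/|G|) sum_C |C| * chi_rho(C) * conj(chi(C)) with |G| = 12 for each irreducible chi in the table:
  <chi_rho, chi_1> = (1/12)[1*(5)*conj(1) + 3*(1)*conj(1) + 4*(1 + exp(2*I*pi/3))*conj(1) + 4*(1 + exp(-2*I*pi/3))*conj(1)]
      = (1/12)[(5) + (3) + (4 + 4*exp(2*I*pi/3)) + (4 + 4*exp(-2*I*pi/3))] = 12/12 = 1
  <chi_rho, chi_2> = (1/12)[1*(5)*conj(1) + 3*(1)*conj(1) + 4*(1 + exp(2*I*pi/3))*conj(exp(2*I*pi/3)) + 4*(1 + exp(-2*I*pi/3))*conj(exp(-2*I*pi/3))]
      = (1/12)[(5) + (3) + (4 + 4*exp(-2*I*pi/3)) + (4 + 4*exp(2*I*pi/3))] = 12/12 = 1
  <chi_rho, chi_3> = (1/12)[1*(5)*conj(1) + 3*(1)*conj(1) + 4*(1 + exp(2*I*pi/3))*conj(exp(-2*I*pi/3)) + 4*(1 + exp(-2*I*pi/3))*conj(exp(2*I*pi/3))]
      = (1/12)[(5) + (3) + (-4) + (-4)] = 0/12 = 0
  <chi_rho, chi_4> = (1/12)[1*(5)*conj(3) + 3*(1)*conj(-1) + 4*(1 + exp(2*I*pi/3))*conj(0) + 4*(1 + exp(-2*I*pi/3))*conj(0)]
      = (1/12)[(15) + (-3) + (0) + (0)] = 12/12 = 1
(Exp terms are combined using exp(i*s)*conj(exp(i*t)) = exp(i*(s-t)), and sums of them are collapsed using the identity that for every m > 1 the m distinct m-th roots of unity sum to 0, e.g. 1 + exp(2*I*pi/3) + exp(-2*I*pi/3) = 0.)
Dimension check: dim(rho) = sum (mult * dim) = 1*1 + 1*1 + 0*1 + 1*3 = 5 = chi_rho(e) = 5.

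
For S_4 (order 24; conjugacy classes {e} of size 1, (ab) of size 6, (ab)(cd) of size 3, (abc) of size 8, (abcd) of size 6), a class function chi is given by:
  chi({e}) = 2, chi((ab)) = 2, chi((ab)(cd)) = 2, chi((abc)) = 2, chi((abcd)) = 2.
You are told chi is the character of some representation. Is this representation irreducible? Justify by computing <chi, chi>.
Not irreducible (reducible): <chi, chi> = 4 > 1.

<chi, chi> = (1/|G|) sum_C |C| * |chi(C)|^2 = (1/24)[1*|2|^2 + 6*|2|^2 + 3*|2|^2 + 8*|2|^2 + 6*|2|^2]
  = (1/24)[(4) + (24) + (12) + (32) + (24)] = 96/24 = 4.
A character is irreducible iff <chi, chi> = 1, so this representation is reducible.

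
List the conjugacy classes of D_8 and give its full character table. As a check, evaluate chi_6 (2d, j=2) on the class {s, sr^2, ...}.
Conjugacy classes: {e} of size 1, {r^4} of size 1, {r^1, r^7} of size 2, {r^2, r^6} of size 2, {r^3, r^5} of size 2, {s, sr^2, ...} of size 4, {sr, sr^3, ...} of size 4.
Character table:
  irrep \ class              {e} (size 1)  {r^4} (size 1)  {r^1, r^7} (size 2)  {r^2, r^6} (size 2)  {r^3, r^5} (size 2)  {s, sr^2, ...} (size 4)  {sr, sr^3, ...} (size 4)
  chi_1 (triv)               1             1               1                    1                    1                    1                        1                       
  chi_2 (sign: r->1, s->-1)  1             1               1                    1                    1                    -1                       -1                      
  chi_3 (r->-1, s->1)        1             1               -1                   1                    -1                   1                        -1                      
  chi_4 (r->-1, s->-1)       1             1               -1                   1                    -1                   -1                       1                       
  chi_5 (2d, j=1)            2             -2              sqrt(2)              0                    -sqrt(2)             0                        0                       
  chi_6 (2d, j=2)            2             2               0                    -2                   0                    0                        0                       
  chi_7 (2d, j=3)            2             -2              -sqrt(2)             0                    sqrt(2)              0                        0                       

Spot check: chi_6 (2d, j=2) on {s, sr^2, ...} = 0.

D_8 has order 2*8 = 16 with 7 conjugacy classes, hence 7 irreducibles. Sum of squared dims 1 + 1 + 1 + 1 + 4 + 4 + 4 = 16 = |G|. Linear characters come from the abelianisation; the 2-dimensional irreps have character r^k -> 2*cos(2*pi*j*k/8), reflections -> 0.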